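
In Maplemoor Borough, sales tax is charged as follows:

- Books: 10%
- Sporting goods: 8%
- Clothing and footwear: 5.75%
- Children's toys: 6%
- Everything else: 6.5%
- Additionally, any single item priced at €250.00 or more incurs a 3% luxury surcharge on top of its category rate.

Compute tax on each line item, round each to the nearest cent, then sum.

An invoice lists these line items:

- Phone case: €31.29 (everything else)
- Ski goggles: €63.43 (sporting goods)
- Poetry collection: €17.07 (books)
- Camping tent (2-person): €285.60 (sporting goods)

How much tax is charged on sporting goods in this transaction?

€36.49

Ski goggles €63.43: sporting goods → 8% → €5.07
Camping tent (2-person) €285.60: sporting goods → 8% + 3% surcharge = 11% → €31.42
Tax on sporting goods = €5.07 + €31.42 = €36.49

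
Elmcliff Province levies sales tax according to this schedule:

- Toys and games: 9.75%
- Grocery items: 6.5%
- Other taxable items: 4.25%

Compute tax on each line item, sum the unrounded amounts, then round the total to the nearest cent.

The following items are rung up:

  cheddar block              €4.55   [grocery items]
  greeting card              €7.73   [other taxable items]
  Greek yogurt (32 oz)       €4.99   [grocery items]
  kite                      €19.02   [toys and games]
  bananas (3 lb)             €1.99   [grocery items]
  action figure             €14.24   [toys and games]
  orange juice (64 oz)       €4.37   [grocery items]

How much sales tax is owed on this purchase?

Cheddar block €4.55: grocery items → 6.5% → €0.29575
Greeting card €7.73: other taxable items → 4.25% → €0.328525
Greek yogurt (32 oz) €4.99: grocery items → 6.5% → €0.32435
Kite €19.02: toys and games → 9.75% → €1.85445
Bananas (3 lb) €1.99: grocery items → 6.5% → €0.12935
Action figure €14.24: toys and games → 9.75% → €1.3884
Orange juice (64 oz) €4.37: grocery items → 6.5% → €0.28405
Unrounded tax sum = €4.604875 → €4.60

€4.60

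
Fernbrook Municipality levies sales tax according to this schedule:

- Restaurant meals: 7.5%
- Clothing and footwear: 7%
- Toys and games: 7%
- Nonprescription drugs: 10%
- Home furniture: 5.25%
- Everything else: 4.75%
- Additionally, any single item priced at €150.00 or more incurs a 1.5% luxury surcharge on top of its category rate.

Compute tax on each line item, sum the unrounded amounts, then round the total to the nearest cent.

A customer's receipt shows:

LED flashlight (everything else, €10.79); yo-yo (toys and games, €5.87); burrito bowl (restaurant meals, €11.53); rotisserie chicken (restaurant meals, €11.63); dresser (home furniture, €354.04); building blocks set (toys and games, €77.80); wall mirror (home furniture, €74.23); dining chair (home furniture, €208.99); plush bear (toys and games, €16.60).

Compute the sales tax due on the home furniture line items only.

€41.90

Dresser €354.04: home furniture → 5.25% + 1.5% surcharge = 6.75% → €23.8977
Wall mirror €74.23: home furniture → 5.25% → €3.897075
Dining chair €208.99: home furniture → 5.25% + 1.5% surcharge = 6.75% → €14.106825
Tax on home furniture: unrounded sum = €41.9016 → €41.90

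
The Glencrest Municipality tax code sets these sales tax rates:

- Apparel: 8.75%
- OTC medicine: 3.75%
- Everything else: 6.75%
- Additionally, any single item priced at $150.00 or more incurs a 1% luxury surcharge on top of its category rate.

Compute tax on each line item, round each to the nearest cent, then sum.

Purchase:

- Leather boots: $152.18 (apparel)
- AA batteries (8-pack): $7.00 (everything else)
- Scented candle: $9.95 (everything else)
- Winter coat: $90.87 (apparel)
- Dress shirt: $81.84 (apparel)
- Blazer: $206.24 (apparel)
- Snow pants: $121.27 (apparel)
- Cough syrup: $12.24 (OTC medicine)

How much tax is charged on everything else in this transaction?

$1.14

AA batteries (8-pack) $7.00: everything else → 6.75% → $0.47
Scented candle $9.95: everything else → 6.75% → $0.67
Tax on everything else = $0.47 + $0.67 = $1.14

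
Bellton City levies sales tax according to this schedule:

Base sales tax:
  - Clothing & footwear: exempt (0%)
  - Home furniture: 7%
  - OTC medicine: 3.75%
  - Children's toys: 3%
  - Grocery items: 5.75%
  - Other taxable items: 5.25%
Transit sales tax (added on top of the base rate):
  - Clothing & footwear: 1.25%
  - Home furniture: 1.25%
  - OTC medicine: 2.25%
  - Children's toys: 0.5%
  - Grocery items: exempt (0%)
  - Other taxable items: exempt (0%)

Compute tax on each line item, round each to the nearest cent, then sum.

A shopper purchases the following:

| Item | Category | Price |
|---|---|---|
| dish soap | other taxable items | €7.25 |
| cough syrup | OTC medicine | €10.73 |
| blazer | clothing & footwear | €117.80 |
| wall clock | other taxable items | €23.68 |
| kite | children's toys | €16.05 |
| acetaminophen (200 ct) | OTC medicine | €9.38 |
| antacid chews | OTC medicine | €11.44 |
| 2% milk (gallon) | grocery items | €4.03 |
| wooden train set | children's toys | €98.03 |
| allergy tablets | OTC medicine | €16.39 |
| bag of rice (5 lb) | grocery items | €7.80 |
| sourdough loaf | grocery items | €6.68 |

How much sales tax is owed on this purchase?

Dish soap €7.25: other taxable items → 5.25% + 0% transit = 5.25% → €0.38
Cough syrup €10.73: OTC medicine → 3.75% + 2.25% transit = 6% → €0.64
Blazer €117.80: clothing & footwear → 0% + 1.25% transit = 1.25% → €1.47
Wall clock €23.68: other taxable items → 5.25% + 0% transit = 5.25% → €1.24
Kite €16.05: children's toys → 3% + 0.5% transit = 3.5% → €0.56
Acetaminophen (200 ct) €9.38: OTC medicine → 3.75% + 2.25% transit = 6% → €0.56
Antacid chews €11.44: OTC medicine → 3.75% + 2.25% transit = 6% → €0.69
2% milk (gallon) €4.03: grocery items → 5.75% + 0% transit = 5.75% → €0.23
Wooden train set €98.03: children's toys → 3% + 0.5% transit = 3.5% → €3.43
Allergy tablets €16.39: OTC medicine → 3.75% + 2.25% transit = 6% → €0.98
Bag of rice (5 lb) €7.80: grocery items → 5.75% + 0% transit = 5.75% → €0.45
Sourdough loaf €6.68: grocery items → 5.75% + 0% transit = 5.75% → €0.38
Total tax = €0.38 + €0.64 + €1.47 + €1.24 + €0.56 + €0.56 + €0.69 + €0.23 + €3.43 + €0.98 + €0.45 + €0.38 = €11.01

€11.01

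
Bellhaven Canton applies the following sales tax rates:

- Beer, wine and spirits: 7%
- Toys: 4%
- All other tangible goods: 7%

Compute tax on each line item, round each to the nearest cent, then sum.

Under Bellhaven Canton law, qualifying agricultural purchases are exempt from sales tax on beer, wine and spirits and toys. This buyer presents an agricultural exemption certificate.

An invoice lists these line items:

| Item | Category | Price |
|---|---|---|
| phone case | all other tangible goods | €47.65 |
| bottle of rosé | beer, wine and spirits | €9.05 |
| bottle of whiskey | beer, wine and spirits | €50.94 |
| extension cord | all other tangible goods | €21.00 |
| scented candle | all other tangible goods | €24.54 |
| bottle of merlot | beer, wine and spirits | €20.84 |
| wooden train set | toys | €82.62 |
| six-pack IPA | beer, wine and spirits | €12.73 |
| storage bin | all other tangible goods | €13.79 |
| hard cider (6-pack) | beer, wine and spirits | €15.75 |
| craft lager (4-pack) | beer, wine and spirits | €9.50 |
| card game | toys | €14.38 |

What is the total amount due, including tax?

€330.29

Phone case €47.65: all other tangible goods → 7% → €3.34
Bottle of rosé €9.05: beer, wine and spirits, buyer-exempt → 0% → €0.00
Bottle of whiskey €50.94: beer, wine and spirits, buyer-exempt → 0% → €0.00
Extension cord €21.00: all other tangible goods → 7% → €1.47
Scented candle €24.54: all other tangible goods → 7% → €1.72
Bottle of merlot €20.84: beer, wine and spirits, buyer-exempt → 0% → €0.00
Wooden train set €82.62: toys, buyer-exempt → 0% → €0.00
Six-pack IPA €12.73: beer, wine and spirits, buyer-exempt → 0% → €0.00
Storage bin €13.79: all other tangible goods → 7% → €0.97
Hard cider (6-pack) €15.75: beer, wine and spirits, buyer-exempt → 0% → €0.00
Craft lager (4-pack) €9.50: beer, wine and spirits, buyer-exempt → 0% → €0.00
Card game €14.38: toys, buyer-exempt → 0% → €0.00
Subtotal = €322.79; tax = €7.50; total due = €330.29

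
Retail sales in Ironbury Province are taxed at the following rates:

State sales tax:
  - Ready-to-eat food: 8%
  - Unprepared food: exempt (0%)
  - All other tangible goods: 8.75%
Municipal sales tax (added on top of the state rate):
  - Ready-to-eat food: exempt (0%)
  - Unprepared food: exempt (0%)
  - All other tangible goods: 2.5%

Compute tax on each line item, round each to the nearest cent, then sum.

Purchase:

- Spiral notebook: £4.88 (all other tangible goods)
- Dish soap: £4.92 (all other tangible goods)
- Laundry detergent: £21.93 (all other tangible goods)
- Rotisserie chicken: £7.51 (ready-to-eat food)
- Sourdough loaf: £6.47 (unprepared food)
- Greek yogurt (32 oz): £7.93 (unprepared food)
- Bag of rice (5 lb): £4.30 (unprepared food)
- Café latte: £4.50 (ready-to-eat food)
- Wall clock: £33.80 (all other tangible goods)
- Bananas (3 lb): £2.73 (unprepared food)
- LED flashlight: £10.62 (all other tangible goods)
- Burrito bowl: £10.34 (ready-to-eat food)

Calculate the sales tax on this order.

Spiral notebook £4.88: all other tangible goods → 8.75% + 2.5% municipal = 11.25% → £0.55
Dish soap £4.92: all other tangible goods → 8.75% + 2.5% municipal = 11.25% → £0.55
Laundry detergent £21.93: all other tangible goods → 8.75% + 2.5% municipal = 11.25% → £2.47
Rotisserie chicken £7.51: ready-to-eat food → 8% + 0% municipal = 8% → £0.60
Sourdough loaf £6.47: unprepared food → 0% + 0% municipal = 0% → £0.00
Greek yogurt (32 oz) £7.93: unprepared food → 0% + 0% municipal = 0% → £0.00
Bag of rice (5 lb) £4.30: unprepared food → 0% + 0% municipal = 0% → £0.00
Café latte £4.50: ready-to-eat food → 8% + 0% municipal = 8% → £0.36
Wall clock £33.80: all other tangible goods → 8.75% + 2.5% municipal = 11.25% → £3.80
Bananas (3 lb) £2.73: unprepared food → 0% + 0% municipal = 0% → £0.00
LED flashlight £10.62: all other tangible goods → 8.75% + 2.5% municipal = 11.25% → £1.19
Burrito bowl £10.34: ready-to-eat food → 8% + 0% municipal = 8% → £0.83
Total tax = £0.55 + £0.55 + £2.47 + £0.60 + £0.36 + £3.80 + £1.19 + £0.83 = £10.35

£10.35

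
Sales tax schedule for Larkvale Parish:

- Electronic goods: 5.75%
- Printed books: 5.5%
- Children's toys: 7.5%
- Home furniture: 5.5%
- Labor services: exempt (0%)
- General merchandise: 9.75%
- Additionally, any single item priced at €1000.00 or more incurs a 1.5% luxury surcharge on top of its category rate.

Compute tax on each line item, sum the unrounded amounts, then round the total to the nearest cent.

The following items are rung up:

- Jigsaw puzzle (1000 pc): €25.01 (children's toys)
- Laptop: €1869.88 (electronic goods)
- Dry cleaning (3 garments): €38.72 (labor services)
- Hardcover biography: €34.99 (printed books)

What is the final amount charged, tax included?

Jigsaw puzzle (1000 pc) €25.01: children's toys → 7.5% → €1.87575
Laptop €1869.88: electronic goods → 5.75% + 1.5% surcharge = 7.25% → €135.5663
Dry cleaning (3 garments) €38.72: labor services → 0% → €0.00
Hardcover biography €34.99: printed books → 5.5% → €1.92445
Subtotal = €1968.60; unrounded tax = €139.3665 → €139.37; total due = €2107.97

€2107.97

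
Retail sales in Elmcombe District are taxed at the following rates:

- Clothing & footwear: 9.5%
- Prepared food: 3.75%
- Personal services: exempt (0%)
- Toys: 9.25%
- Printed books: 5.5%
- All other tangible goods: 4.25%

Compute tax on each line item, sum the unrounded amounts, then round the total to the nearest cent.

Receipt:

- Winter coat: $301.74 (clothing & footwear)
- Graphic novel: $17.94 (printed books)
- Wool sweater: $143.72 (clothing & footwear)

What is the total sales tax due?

$43.31

Winter coat $301.74: clothing & footwear → 9.5% → $28.6653
Graphic novel $17.94: printed books → 5.5% → $0.9867
Wool sweater $143.72: clothing & footwear → 9.5% → $13.6534
Unrounded tax sum = $43.3054 → $43.31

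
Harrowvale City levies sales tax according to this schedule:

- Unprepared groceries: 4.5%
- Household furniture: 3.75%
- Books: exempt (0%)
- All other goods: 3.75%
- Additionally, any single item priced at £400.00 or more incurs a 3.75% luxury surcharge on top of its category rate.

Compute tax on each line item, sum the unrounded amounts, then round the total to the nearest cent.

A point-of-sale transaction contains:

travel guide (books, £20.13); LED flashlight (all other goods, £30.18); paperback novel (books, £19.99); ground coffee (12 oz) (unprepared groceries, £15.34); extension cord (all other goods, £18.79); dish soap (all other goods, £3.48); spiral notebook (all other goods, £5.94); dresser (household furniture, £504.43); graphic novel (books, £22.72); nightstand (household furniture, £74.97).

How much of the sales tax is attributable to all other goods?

LED flashlight £30.18: all other goods → 3.75% → £1.13175
Extension cord £18.79: all other goods → 3.75% → £0.704625
Dish soap £3.48: all other goods → 3.75% → £0.1305
Spiral notebook £5.94: all other goods → 3.75% → £0.22275
Tax on all other goods: unrounded sum = £2.189625 → £2.19

£2.19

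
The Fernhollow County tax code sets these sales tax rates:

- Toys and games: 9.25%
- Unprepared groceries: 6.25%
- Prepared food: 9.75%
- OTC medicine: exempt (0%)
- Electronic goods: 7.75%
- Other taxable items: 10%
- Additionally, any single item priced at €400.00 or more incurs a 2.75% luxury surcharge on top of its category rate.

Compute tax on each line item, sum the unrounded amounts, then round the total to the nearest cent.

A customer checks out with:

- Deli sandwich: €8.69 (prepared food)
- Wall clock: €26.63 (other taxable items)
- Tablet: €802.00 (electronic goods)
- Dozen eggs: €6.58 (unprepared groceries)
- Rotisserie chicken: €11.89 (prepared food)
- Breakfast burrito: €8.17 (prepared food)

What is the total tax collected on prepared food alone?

€2.80

Deli sandwich €8.69: prepared food → 9.75% → €0.847275
Rotisserie chicken €11.89: prepared food → 9.75% → €1.159275
Breakfast burrito €8.17: prepared food → 9.75% → €0.796575
Tax on prepared food: unrounded sum = €2.803125 → €2.80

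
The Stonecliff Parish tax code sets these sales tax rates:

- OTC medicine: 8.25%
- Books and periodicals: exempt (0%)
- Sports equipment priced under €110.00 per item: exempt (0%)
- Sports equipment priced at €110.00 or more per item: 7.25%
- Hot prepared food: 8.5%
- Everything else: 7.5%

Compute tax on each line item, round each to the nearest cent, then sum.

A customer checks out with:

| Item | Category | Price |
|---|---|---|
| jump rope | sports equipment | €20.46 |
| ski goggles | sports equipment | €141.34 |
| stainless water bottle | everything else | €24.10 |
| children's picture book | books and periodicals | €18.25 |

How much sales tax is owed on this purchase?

Jump rope €20.46: sports equipment, under €110.00 → 0% → €0.00
Ski goggles €141.34: sports equipment, €110.00 or more → 7.25% → €10.25
Stainless water bottle €24.10: everything else → 7.5% → €1.81
Children's picture book €18.25: books and periodicals → 0% → €0.00
Total tax = €10.25 + €1.81 = €12.06

€12.06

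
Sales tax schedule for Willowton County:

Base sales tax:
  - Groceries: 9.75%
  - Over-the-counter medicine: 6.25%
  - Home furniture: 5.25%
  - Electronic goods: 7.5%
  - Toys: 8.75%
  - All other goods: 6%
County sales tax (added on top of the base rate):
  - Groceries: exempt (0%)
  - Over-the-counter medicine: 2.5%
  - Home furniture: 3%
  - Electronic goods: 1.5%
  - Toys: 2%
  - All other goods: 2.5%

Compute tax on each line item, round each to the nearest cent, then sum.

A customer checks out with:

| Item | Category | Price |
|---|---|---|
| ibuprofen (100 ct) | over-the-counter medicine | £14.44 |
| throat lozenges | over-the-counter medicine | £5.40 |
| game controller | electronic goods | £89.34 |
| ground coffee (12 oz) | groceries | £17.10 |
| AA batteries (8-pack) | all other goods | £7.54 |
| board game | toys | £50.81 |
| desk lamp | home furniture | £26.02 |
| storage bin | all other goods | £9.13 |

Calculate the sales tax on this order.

£20.47

Ibuprofen (100 ct) £14.44: over-the-counter medicine → 6.25% + 2.5% county = 8.75% → £1.26
Throat lozenges £5.40: over-the-counter medicine → 6.25% + 2.5% county = 8.75% → £0.47
Game controller £89.34: electronic goods → 7.5% + 1.5% county = 9% → £8.04
Ground coffee (12 oz) £17.10: groceries → 9.75% + 0% county = 9.75% → £1.67
AA batteries (8-pack) £7.54: all other goods → 6% + 2.5% county = 8.5% → £0.64
Board game £50.81: toys → 8.75% + 2% county = 10.75% → £5.46
Desk lamp £26.02: home furniture → 5.25% + 3% county = 8.25% → £2.15
Storage bin £9.13: all other goods → 6% + 2.5% county = 8.5% → £0.78
Total tax = £1.26 + £0.47 + £8.04 + £1.67 + £0.64 + £5.46 + £2.15 + £0.78 = £20.47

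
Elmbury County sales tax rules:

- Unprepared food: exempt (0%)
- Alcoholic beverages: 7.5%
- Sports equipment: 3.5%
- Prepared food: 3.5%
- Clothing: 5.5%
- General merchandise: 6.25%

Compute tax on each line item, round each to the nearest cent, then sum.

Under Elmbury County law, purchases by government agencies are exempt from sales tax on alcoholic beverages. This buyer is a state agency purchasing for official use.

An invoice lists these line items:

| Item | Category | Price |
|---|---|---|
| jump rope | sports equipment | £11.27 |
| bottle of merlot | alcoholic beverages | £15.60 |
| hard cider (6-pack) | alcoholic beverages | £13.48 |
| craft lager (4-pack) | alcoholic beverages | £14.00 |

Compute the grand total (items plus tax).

Jump rope £11.27: sports equipment → 3.5% → £0.39
Bottle of merlot £15.60: alcoholic beverages, buyer-exempt → 0% → £0.00
Hard cider (6-pack) £13.48: alcoholic beverages, buyer-exempt → 0% → £0.00
Craft lager (4-pack) £14.00: alcoholic beverages, buyer-exempt → 0% → £0.00
Subtotal = £54.35; tax = £0.39; total due = £54.74

£54.74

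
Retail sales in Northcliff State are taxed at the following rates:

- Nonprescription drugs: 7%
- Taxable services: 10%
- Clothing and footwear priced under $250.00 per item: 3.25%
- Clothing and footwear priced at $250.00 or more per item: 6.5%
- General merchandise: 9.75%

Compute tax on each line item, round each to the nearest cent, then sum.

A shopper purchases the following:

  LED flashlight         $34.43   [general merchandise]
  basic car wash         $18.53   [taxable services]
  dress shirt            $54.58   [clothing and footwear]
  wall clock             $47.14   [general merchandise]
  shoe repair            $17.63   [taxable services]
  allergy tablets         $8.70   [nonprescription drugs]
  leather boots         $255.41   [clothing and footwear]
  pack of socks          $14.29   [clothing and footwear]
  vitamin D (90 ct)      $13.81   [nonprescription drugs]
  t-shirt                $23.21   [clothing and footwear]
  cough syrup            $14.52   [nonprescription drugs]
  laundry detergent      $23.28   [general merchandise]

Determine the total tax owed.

LED flashlight $34.43: general merchandise → 9.75% → $3.36
Basic car wash $18.53: taxable services → 10% → $1.85
Dress shirt $54.58: clothing and footwear, under $250.00 → 3.25% → $1.77
Wall clock $47.14: general merchandise → 9.75% → $4.60
Shoe repair $17.63: taxable services → 10% → $1.76
Allergy tablets $8.70: nonprescription drugs → 7% → $0.61
Leather boots $255.41: clothing and footwear, $250.00 or more → 6.5% → $16.60
Pack of socks $14.29: clothing and footwear, under $250.00 → 3.25% → $0.46
Vitamin D (90 ct) $13.81: nonprescription drugs → 7% → $0.97
T-shirt $23.21: clothing and footwear, under $250.00 → 3.25% → $0.75
Cough syrup $14.52: nonprescription drugs → 7% → $1.02
Laundry detergent $23.28: general merchandise → 9.75% → $2.27
Total tax = $3.36 + $1.85 + $1.77 + $4.60 + $1.76 + $0.61 + $16.60 + $0.46 + $0.97 + $0.75 + $1.02 + $2.27 = $36.02

$36.02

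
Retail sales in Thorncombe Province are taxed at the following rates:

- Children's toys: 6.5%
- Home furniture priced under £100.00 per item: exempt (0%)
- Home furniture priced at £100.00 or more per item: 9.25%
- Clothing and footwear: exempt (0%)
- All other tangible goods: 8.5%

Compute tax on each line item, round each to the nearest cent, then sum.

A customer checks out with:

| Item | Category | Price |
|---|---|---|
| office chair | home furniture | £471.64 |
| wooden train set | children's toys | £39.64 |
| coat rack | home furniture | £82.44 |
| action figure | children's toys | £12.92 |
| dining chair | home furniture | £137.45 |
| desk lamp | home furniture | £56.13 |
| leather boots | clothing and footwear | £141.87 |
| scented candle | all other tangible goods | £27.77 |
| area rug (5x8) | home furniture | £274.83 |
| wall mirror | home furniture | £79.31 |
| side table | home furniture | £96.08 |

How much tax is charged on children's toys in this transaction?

£3.42

Wooden train set £39.64: children's toys → 6.5% → £2.58
Action figure £12.92: children's toys → 6.5% → £0.84
Tax on children's toys = £2.58 + £0.84 = £3.42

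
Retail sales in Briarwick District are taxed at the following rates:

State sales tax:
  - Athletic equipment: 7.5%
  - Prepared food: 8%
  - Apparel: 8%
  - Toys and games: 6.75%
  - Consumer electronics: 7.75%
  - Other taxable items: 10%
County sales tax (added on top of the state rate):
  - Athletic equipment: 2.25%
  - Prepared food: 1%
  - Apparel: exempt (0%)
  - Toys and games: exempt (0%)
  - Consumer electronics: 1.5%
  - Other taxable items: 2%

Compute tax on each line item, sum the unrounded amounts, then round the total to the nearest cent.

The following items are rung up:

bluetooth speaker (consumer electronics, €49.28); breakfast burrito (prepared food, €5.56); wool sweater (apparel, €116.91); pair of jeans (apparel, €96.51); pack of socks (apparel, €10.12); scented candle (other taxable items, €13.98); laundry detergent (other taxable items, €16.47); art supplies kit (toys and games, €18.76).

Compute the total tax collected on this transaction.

€27.86

Bluetooth speaker €49.28: consumer electronics → 7.75% + 1.5% county = 9.25% → €4.5584
Breakfast burrito €5.56: prepared food → 8% + 1% county = 9% → €0.5004
Wool sweater €116.91: apparel → 8% + 0% county = 8% → €9.3528
Pair of jeans €96.51: apparel → 8% + 0% county = 8% → €7.7208
Pack of socks €10.12: apparel → 8% + 0% county = 8% → €0.8096
Scented candle €13.98: other taxable items → 10% + 2% county = 12% → €1.6776
Laundry detergent €16.47: other taxable items → 10% + 2% county = 12% → €1.9764
Art supplies kit €18.76: toys and games → 6.75% + 0% county = 6.75% → €1.2663
Unrounded tax sum = €27.8623 → €27.86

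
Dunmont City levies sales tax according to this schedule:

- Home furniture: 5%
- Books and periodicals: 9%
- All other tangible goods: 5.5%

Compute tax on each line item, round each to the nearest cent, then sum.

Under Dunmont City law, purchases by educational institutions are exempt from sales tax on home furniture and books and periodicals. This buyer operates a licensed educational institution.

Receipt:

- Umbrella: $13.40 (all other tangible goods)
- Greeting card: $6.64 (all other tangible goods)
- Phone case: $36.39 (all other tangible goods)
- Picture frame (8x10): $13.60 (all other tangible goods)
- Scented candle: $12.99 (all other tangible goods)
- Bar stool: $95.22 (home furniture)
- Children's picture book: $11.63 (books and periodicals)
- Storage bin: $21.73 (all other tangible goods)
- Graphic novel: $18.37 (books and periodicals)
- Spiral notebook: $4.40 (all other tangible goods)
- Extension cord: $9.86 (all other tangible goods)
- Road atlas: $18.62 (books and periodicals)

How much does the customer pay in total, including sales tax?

Umbrella $13.40: all other tangible goods → 5.5% → $0.74
Greeting card $6.64: all other tangible goods → 5.5% → $0.37
Phone case $36.39: all other tangible goods → 5.5% → $2.00
Picture frame (8x10) $13.60: all other tangible goods → 5.5% → $0.75
Scented candle $12.99: all other tangible goods → 5.5% → $0.71
Bar stool $95.22: home furniture, buyer-exempt → 0% → $0.00
Children's picture book $11.63: books and periodicals, buyer-exempt → 0% → $0.00
Storage bin $21.73: all other tangible goods → 5.5% → $1.20
Graphic novel $18.37: books and periodicals, buyer-exempt → 0% → $0.00
Spiral notebook $4.40: all other tangible goods → 5.5% → $0.24
Extension cord $9.86: all other tangible goods → 5.5% → $0.54
Road atlas $18.62: books and periodicals, buyer-exempt → 0% → $0.00
Subtotal = $262.85; tax = $6.55; total due = $269.40

$269.40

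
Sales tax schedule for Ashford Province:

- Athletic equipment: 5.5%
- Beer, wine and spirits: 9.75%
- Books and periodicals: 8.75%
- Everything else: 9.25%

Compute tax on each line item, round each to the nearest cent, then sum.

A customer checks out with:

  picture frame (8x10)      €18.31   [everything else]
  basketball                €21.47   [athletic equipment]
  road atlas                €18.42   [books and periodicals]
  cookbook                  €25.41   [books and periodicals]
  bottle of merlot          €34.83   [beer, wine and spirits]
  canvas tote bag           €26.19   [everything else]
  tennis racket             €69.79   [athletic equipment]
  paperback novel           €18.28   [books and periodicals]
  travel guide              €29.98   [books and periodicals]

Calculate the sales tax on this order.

Picture frame (8x10) €18.31: everything else → 9.25% → €1.69
Basketball €21.47: athletic equipment → 5.5% → €1.18
Road atlas €18.42: books and periodicals → 8.75% → €1.61
Cookbook €25.41: books and periodicals → 8.75% → €2.22
Bottle of merlot €34.83: beer, wine and spirits → 9.75% → €3.40
Canvas tote bag €26.19: everything else → 9.25% → €2.42
Tennis racket €69.79: athletic equipment → 5.5% → €3.84
Paperback novel €18.28: books and periodicals → 8.75% → €1.60
Travel guide €29.98: books and periodicals → 8.75% → €2.62
Total tax = €1.69 + €1.18 + €1.61 + €2.22 + €3.40 + €2.42 + €3.84 + €1.60 + €2.62 = €20.58

€20.58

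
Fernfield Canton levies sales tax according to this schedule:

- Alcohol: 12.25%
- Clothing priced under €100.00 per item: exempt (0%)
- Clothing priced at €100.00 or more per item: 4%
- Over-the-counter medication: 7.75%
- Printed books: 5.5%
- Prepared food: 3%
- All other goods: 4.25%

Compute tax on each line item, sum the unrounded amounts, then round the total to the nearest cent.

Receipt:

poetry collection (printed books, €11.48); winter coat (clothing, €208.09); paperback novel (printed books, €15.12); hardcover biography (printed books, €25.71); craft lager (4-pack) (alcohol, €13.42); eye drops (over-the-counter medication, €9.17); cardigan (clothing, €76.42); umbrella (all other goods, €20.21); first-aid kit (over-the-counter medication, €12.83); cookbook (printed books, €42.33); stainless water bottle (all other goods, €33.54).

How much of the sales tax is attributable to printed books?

Poetry collection €11.48: printed books → 5.5% → €0.6314
Paperback novel €15.12: printed books → 5.5% → €0.8316
Hardcover biography €25.71: printed books → 5.5% → €1.41405
Cookbook €42.33: printed books → 5.5% → €2.32815
Tax on printed books: unrounded sum = €5.2052 → €5.21

€5.21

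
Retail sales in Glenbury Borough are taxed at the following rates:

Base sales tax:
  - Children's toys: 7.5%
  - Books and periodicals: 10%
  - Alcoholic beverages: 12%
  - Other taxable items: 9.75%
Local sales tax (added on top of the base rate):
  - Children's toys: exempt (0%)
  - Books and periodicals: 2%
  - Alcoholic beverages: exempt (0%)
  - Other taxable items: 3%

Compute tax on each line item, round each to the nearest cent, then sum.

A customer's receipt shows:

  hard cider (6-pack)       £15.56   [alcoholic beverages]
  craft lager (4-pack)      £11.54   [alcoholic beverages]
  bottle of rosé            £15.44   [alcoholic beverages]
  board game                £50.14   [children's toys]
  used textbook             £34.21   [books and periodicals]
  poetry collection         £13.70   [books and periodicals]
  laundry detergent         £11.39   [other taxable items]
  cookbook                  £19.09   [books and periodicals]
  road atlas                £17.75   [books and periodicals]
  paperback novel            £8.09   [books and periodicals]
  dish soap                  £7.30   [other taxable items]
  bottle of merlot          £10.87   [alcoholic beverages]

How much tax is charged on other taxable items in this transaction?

£2.38

Laundry detergent £11.39: other taxable items → 9.75% + 3% local = 12.75% → £1.45
Dish soap £7.30: other taxable items → 9.75% + 3% local = 12.75% → £0.93
Tax on other taxable items = £1.45 + £0.93 = £2.38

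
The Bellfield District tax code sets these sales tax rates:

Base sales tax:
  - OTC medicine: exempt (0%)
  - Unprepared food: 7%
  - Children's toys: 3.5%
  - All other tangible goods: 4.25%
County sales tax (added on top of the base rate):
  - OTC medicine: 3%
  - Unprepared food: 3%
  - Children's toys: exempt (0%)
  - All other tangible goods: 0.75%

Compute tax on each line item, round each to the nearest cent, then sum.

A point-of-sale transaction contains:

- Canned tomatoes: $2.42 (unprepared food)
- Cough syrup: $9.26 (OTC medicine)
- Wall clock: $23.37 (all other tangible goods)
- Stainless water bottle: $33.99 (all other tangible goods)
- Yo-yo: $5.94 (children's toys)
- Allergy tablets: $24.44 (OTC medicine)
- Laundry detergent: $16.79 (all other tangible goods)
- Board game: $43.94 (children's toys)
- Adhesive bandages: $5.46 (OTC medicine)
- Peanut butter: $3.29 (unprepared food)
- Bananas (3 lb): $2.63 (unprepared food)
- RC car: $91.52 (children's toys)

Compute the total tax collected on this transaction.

$10.66

Canned tomatoes $2.42: unprepared food → 7% + 3% county = 10% → $0.24
Cough syrup $9.26: OTC medicine → 0% + 3% county = 3% → $0.28
Wall clock $23.37: all other tangible goods → 4.25% + 0.75% county = 5% → $1.17
Stainless water bottle $33.99: all other tangible goods → 4.25% + 0.75% county = 5% → $1.70
Yo-yo $5.94: children's toys → 3.5% + 0% county = 3.5% → $0.21
Allergy tablets $24.44: OTC medicine → 0% + 3% county = 3% → $0.73
Laundry detergent $16.79: all other tangible goods → 4.25% + 0.75% county = 5% → $0.84
Board game $43.94: children's toys → 3.5% + 0% county = 3.5% → $1.54
Adhesive bandages $5.46: OTC medicine → 0% + 3% county = 3% → $0.16
Peanut butter $3.29: unprepared food → 7% + 3% county = 10% → $0.33
Bananas (3 lb) $2.63: unprepared food → 7% + 3% county = 10% → $0.26
RC car $91.52: children's toys → 3.5% + 0% county = 3.5% → $3.20
Total tax = $0.24 + $0.28 + $1.17 + $1.70 + $0.21 + $0.73 + $0.84 + $1.54 + $0.16 + $0.33 + $0.26 + $3.20 = $10.66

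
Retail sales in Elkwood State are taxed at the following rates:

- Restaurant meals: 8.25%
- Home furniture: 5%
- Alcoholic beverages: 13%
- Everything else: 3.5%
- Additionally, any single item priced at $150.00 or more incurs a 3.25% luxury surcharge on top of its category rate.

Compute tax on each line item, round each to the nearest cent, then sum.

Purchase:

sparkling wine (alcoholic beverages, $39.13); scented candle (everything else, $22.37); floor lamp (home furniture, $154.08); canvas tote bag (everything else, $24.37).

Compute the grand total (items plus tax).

Sparkling wine $39.13: alcoholic beverages → 13% → $5.09
Scented candle $22.37: everything else → 3.5% → $0.78
Floor lamp $154.08: home furniture → 5% + 3.25% surcharge = 8.25% → $12.71
Canvas tote bag $24.37: everything else → 3.5% → $0.85
Subtotal = $239.95; tax = $19.43; total due = $259.38

$259.38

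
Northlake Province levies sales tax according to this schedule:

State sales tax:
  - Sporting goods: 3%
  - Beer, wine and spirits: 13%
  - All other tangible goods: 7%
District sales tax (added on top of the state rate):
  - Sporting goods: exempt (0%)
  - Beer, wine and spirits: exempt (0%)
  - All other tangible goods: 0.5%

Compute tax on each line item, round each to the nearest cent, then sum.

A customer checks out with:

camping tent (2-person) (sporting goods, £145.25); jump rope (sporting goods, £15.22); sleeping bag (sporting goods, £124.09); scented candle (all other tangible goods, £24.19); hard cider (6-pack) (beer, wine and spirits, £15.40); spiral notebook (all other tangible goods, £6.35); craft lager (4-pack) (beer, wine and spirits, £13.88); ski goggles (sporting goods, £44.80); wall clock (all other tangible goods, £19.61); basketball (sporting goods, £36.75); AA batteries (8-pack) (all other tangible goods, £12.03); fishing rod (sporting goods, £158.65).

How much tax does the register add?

Camping tent (2-person) £145.25: sporting goods → 3% + 0% district = 3% → £4.36
Jump rope £15.22: sporting goods → 3% + 0% district = 3% → £0.46
Sleeping bag £124.09: sporting goods → 3% + 0% district = 3% → £3.72
Scented candle £24.19: all other tangible goods → 7% + 0.5% district = 7.5% → £1.81
Hard cider (6-pack) £15.40: beer, wine and spirits → 13% + 0% district = 13% → £2.00
Spiral notebook £6.35: all other tangible goods → 7% + 0.5% district = 7.5% → £0.48
Craft lager (4-pack) £13.88: beer, wine and spirits → 13% + 0% district = 13% → £1.80
Ski goggles £44.80: sporting goods → 3% + 0% district = 3% → £1.34
Wall clock £19.61: all other tangible goods → 7% + 0.5% district = 7.5% → £1.47
Basketball £36.75: sporting goods → 3% + 0% district = 3% → £1.10
AA batteries (8-pack) £12.03: all other tangible goods → 7% + 0.5% district = 7.5% → £0.90
Fishing rod £158.65: sporting goods → 3% + 0% district = 3% → £4.76
Total tax = £4.36 + £0.46 + £3.72 + £1.81 + £2.00 + £0.48 + £1.80 + £1.34 + £1.47 + £1.10 + £0.90 + £4.76 = £24.20

£24.20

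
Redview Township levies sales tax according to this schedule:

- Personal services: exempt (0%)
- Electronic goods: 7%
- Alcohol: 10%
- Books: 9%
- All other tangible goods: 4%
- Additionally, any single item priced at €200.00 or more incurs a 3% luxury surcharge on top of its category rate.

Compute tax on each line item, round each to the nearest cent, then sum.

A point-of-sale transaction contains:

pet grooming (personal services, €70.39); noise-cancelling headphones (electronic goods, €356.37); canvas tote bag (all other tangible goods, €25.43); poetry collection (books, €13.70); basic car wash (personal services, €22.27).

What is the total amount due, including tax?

Pet grooming €70.39: personal services → 0% → €0.00
Noise-cancelling headphones €356.37: electronic goods → 7% + 3% surcharge = 10% → €35.64
Canvas tote bag €25.43: all other tangible goods → 4% → €1.02
Poetry collection €13.70: books → 9% → €1.23
Basic car wash €22.27: personal services → 0% → €0.00
Subtotal = €488.16; tax = €37.89; total due = €526.05

€526.05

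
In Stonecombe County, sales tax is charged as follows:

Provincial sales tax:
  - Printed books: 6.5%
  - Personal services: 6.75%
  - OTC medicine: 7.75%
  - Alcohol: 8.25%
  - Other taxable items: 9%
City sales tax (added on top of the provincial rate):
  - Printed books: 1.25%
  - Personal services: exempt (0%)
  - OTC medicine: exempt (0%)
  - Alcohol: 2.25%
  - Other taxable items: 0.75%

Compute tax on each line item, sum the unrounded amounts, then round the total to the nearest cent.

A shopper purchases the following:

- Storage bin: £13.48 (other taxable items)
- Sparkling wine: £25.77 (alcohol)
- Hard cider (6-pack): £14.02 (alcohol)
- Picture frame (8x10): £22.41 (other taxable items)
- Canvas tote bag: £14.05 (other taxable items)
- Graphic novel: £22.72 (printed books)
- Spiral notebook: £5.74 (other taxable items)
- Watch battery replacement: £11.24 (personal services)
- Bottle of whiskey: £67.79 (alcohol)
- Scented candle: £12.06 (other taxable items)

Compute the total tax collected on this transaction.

£20.42

Storage bin £13.48: other taxable items → 9% + 0.75% city = 9.75% → £1.3143
Sparkling wine £25.77: alcohol → 8.25% + 2.25% city = 10.5% → £2.70585
Hard cider (6-pack) £14.02: alcohol → 8.25% + 2.25% city = 10.5% → £1.4721
Picture frame (8x10) £22.41: other taxable items → 9% + 0.75% city = 9.75% → £2.184975
Canvas tote bag £14.05: other taxable items → 9% + 0.75% city = 9.75% → £1.369875
Graphic novel £22.72: printed books → 6.5% + 1.25% city = 7.75% → £1.7608
Spiral notebook £5.74: other taxable items → 9% + 0.75% city = 9.75% → £0.55965
Watch battery replacement £11.24: personal services → 6.75% + 0% city = 6.75% → £0.7587
Bottle of whiskey £67.79: alcohol → 8.25% + 2.25% city = 10.5% → £7.11795
Scented candle £12.06: other taxable items → 9% + 0.75% city = 9.75% → £1.17585
Unrounded tax sum = £20.42005 → £20.42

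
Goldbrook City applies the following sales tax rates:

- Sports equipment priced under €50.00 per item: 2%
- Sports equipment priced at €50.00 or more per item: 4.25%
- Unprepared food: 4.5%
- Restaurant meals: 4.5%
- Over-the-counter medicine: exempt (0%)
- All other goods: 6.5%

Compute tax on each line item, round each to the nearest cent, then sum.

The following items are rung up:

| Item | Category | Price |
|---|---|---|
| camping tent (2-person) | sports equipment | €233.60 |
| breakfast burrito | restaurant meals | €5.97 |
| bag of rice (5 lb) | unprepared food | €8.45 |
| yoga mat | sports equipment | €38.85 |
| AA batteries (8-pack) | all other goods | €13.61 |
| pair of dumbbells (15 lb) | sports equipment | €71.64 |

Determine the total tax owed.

Camping tent (2-person) €233.60: sports equipment, €50.00 or more → 4.25% → €9.93
Breakfast burrito €5.97: restaurant meals → 4.5% → €0.27
Bag of rice (5 lb) €8.45: unprepared food → 4.5% → €0.38
Yoga mat €38.85: sports equipment, under €50.00 → 2% → €0.78
AA batteries (8-pack) €13.61: all other goods → 6.5% → €0.88
Pair of dumbbells (15 lb) €71.64: sports equipment, €50.00 or more → 4.25% → €3.04
Total tax = €9.93 + €0.27 + €0.38 + €0.78 + €0.88 + €3.04 = €15.28

€15.28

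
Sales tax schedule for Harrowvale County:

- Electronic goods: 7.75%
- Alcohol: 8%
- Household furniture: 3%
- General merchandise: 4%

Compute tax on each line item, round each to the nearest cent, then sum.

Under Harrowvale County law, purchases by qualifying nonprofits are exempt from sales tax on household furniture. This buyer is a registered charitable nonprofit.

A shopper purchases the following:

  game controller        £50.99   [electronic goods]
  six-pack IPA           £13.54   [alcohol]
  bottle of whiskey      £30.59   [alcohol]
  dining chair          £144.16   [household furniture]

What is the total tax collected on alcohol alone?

Six-pack IPA £13.54: alcohol → 8% → £1.08
Bottle of whiskey £30.59: alcohol → 8% → £2.45
Tax on alcohol = £1.08 + £2.45 = £3.53

£3.53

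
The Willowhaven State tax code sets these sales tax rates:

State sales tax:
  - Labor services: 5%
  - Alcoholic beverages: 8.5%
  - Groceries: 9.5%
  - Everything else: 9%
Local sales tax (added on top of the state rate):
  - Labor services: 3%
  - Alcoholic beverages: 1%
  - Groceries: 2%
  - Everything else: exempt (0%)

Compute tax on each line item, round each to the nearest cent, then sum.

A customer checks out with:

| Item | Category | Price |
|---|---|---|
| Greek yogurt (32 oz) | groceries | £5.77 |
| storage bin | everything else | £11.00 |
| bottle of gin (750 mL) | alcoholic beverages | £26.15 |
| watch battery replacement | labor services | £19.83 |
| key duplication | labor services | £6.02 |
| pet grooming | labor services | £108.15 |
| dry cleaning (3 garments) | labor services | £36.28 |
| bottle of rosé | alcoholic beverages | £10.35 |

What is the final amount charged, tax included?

Greek yogurt (32 oz) £5.77: groceries → 9.5% + 2% local = 11.5% → £0.66
Storage bin £11.00: everything else → 9% + 0% local = 9% → £0.99
Bottle of gin (750 mL) £26.15: alcoholic beverages → 8.5% + 1% local = 9.5% → £2.48
Watch battery replacement £19.83: labor services → 5% + 3% local = 8% → £1.59
Key duplication £6.02: labor services → 5% + 3% local = 8% → £0.48
Pet grooming £108.15: labor services → 5% + 3% local = 8% → £8.65
Dry cleaning (3 garments) £36.28: labor services → 5% + 3% local = 8% → £2.90
Bottle of rosé £10.35: alcoholic beverages → 8.5% + 1% local = 9.5% → £0.98
Subtotal = £223.55; tax = £18.73; total due = £242.28

£242.28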